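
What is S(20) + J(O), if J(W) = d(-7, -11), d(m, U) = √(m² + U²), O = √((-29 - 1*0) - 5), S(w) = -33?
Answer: -33 + √170 ≈ -19.962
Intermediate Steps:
O = I*√34 (O = √((-29 + 0) - 5) = √(-29 - 5) = √(-34) = I*√34 ≈ 5.8309*I)
d(m, U) = √(U² + m²)
J(W) = √170 (J(W) = √((-11)² + (-7)²) = √(121 + 49) = √170)
S(20) + J(O) = -33 + √170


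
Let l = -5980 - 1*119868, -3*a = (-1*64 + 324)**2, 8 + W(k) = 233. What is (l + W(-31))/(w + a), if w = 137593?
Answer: -376869/345179 ≈ -1.0918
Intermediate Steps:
W(k) = 225 (W(k) = -8 + 233 = 225)
a = -67600/3 (a = -(-1*64 + 324)**2/3 = -(-64 + 324)**2/3 = -1/3*260**2 = -1/3*67600 = -67600/3 ≈ -22533.)
l = -125848 (l = -5980 - 119868 = -125848)
(l + W(-31))/(w + a) = (-125848 + 225)/(137593 - 67600/3) = -125623/345179/3 = -125623*3/345179 = -376869/345179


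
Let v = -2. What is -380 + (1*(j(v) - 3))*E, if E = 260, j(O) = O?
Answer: -1680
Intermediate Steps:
-380 + (1*(j(v) - 3))*E = -380 + (1*(-2 - 3))*260 = -380 + (1*(-5))*260 = -380 - 5*260 = -380 - 1300 = -1680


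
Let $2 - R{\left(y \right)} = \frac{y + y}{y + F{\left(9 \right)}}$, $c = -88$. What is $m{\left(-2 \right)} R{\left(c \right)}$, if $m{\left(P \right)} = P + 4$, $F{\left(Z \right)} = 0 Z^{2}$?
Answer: $0$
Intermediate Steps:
$F{\left(Z \right)} = 0$
$m{\left(P \right)} = 4 + P$
$R{\left(y \right)} = 0$ ($R{\left(y \right)} = 2 - \frac{y + y}{y + 0} = 2 - \frac{2 y}{y} = 2 - 2 = 0$)
$m{\left(-2 \right)} R{\left(c \right)} = \left(4 - 2\right) 0 = 2 \cdot 0 = 0$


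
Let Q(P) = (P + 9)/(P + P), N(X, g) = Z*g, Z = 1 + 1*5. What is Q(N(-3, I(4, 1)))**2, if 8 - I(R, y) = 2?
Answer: 25/64 ≈ 0.39063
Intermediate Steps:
Z = 6 (Z = 1 + 5 = 6)
I(R, y) = 6 (I(R, y) = 8 - 1*2 = 8 - 2 = 6)
N(X, g) = 6*g
Q(P) = (9 + P)/(2*P) (Q(P) = (9 + P)/((2*P)) = (9 + P)*(1/(2*P)) = (9 + P)/(2*P))
Q(N(-3, I(4, 1)))**2 = ((9 + 6*6)/(2*((6*6))))**2 = ((1/2)*(9 + 36)/36)**2 = ((1/2)*(1/36)*45)**2 = (5/8)**2 = 25/64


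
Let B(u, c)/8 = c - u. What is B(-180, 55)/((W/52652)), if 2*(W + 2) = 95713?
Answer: 197971520/95709 ≈ 2068.5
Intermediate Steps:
W = 95709/2 (W = -2 + (½)*95713 = -2 + 95713/2 = 95709/2 ≈ 47855.)
B(u, c) = -8*u + 8*c (B(u, c) = 8*(c - u) = -8*u + 8*c)
B(-180, 55)/((W/52652)) = (-8*(-180) + 8*55)/(((95709/2)/52652)) = (1440 + 440)/(((95709/2)*(1/52652))) = 1880/(95709/105304) = 1880*(105304/95709) = 197971520/95709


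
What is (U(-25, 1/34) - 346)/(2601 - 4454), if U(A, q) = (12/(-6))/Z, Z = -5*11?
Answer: 19028/101915 ≈ 0.18670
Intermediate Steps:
Z = -55
U(A, q) = 2/55 (U(A, q) = (12/(-6))/(-55) = (12*(-1/6))*(-1/55) = -2*(-1/55) = 2/55)
(U(-25, 1/34) - 346)/(2601 - 4454) = (2/55 - 346)/(2601 - 4454) = -19028/55/(-1853) = -19028/55*(-1/1853) = 19028/101915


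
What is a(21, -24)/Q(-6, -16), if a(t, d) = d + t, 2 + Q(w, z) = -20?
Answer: 3/22 ≈ 0.13636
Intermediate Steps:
Q(w, z) = -22 (Q(w, z) = -2 - 20 = -22)
a(21, -24)/Q(-6, -16) = (-24 + 21)/(-22) = -3*(-1/22) = 3/22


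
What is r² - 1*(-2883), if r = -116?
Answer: 16339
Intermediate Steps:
r² - 1*(-2883) = (-116)² - 1*(-2883) = 13456 + 2883 = 16339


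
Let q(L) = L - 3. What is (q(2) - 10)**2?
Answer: 121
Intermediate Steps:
q(L) = -3 + L
(q(2) - 10)**2 = ((-3 + 2) - 10)**2 = (-1 - 10)**2 = (-11)**2 = 121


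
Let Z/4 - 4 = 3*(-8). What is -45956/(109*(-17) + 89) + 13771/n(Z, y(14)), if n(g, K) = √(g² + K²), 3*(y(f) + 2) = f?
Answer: 11489/441 + 41313*√901/7208 ≈ 198.09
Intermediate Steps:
y(f) = -2 + f/3
Z = -80 (Z = 16 + 4*(3*(-8)) = 16 + 4*(-24) = 16 - 96 = -80)
n(g, K) = √(K² + g²)
-45956/(109*(-17) + 89) + 13771/n(Z, y(14)) = -45956/(109*(-17) + 89) + 13771/(√((-2 + (⅓)*14)² + (-80)²)) = -45956/(-1853 + 89) + 13771/(√((-2 + 14/3)² + 6400)) = -45956/(-1764) + 13771/(√((8/3)² + 6400)) = -45956*(-1/1764) + 13771/(√(64/9 + 6400)) = 11489/441 + 13771/(√(57664/9)) = 11489/441 + 13771/((8*√901/3)) = 11489/441 + 13771*(3*√901/7208) = 11489/441 + 41313*√901/7208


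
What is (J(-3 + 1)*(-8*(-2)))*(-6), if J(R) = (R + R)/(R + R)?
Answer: -96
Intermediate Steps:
J(R) = 1 (J(R) = (2*R)/((2*R)) = (2*R)*(1/(2*R)) = 1)
(J(-3 + 1)*(-8*(-2)))*(-6) = (1*(-8*(-2)))*(-6) = (1*16)*(-6) = 16*(-6) = -96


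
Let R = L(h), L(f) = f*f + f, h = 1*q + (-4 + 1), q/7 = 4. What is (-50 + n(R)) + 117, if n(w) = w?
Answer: 717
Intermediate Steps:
q = 28 (q = 7*4 = 28)
h = 25 (h = 1*28 + (-4 + 1) = 28 - 3 = 25)
L(f) = f + f² (L(f) = f² + f = f + f²)
R = 650 (R = 25*(1 + 25) = 25*26 = 650)
(-50 + n(R)) + 117 = (-50 + 650) + 117 = 600 + 117 = 717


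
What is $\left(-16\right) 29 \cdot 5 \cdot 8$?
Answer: $-18560$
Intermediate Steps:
$\left(-16\right) 29 \cdot 5 \cdot 8 = \left(-464\right) 40 = -18560$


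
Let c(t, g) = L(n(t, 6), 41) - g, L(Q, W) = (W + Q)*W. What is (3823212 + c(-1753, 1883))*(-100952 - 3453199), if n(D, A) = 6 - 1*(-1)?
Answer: -13588574855847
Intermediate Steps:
n(D, A) = 7 (n(D, A) = 6 + 1 = 7)
L(Q, W) = W*(Q + W) (L(Q, W) = (Q + W)*W = W*(Q + W))
c(t, g) = 1968 - g (c(t, g) = 41*(7 + 41) - g = 41*48 - g = 1968 - g)
(3823212 + c(-1753, 1883))*(-100952 - 3453199) = (3823212 + (1968 - 1*1883))*(-100952 - 3453199) = (3823212 + (1968 - 1883))*(-3554151) = (3823212 + 85)*(-3554151) = 3823297*(-3554151) = -13588574855847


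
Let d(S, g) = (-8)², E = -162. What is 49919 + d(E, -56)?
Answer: 49983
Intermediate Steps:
d(S, g) = 64
49919 + d(E, -56) = 49919 + 64 = 49983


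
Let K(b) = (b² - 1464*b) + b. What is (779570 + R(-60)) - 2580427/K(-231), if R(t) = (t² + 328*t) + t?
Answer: 298738266593/391314 ≈ 7.6342e+5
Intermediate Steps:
K(b) = b² - 1463*b
R(t) = t² + 329*t
(779570 + R(-60)) - 2580427/K(-231) = (779570 - 60*(329 - 60)) - 2580427*(-1/(231*(-1463 - 231))) = (779570 - 60*269) - 2580427/((-231*(-1694))) = (779570 - 16140) - 2580427/391314 = 763430 - 2580427*1/391314 = 763430 - 2580427/391314 = 298738266593/391314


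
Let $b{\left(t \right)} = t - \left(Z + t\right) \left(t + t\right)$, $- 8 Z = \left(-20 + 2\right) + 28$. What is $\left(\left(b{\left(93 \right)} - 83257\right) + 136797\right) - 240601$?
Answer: $- \frac{408067}{2} \approx -2.0403 \cdot 10^{5}$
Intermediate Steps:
$Z = - \frac{5}{4}$ ($Z = - \frac{\left(-20 + 2\right) + 28}{8} = - \frac{-18 + 28}{8} = \left(- \frac{1}{8}\right) 10 = - \frac{5}{4} \approx -1.25$)
$b{\left(t \right)} = t - 2 t \left(- \frac{5}{4} + t\right)$ ($b{\left(t \right)} = t - \left(- \frac{5}{4} + t\right) \left(t + t\right) = t - \left(- \frac{5}{4} + t\right) 2 t = t - 2 t \left(- \frac{5}{4} + t\right)$)
$\left(\left(b{\left(93 \right)} - 83257\right) + 136797\right) - 240601 = \left(\left(\frac{1}{2} \cdot 93 \left(7 - 372\right) - 83257\right) + 136797\right) - 240601 = \left(\left(\frac{1}{2} \cdot 93 \left(-365\right) - 83257\right) + 136797\right) - 240601 = \left(\left(- \frac{33945}{2} - 83257\right) + 136797\right) - 240601 = \left(- \frac{200459}{2} + 136797\right) - 240601 = \frac{73135}{2} - 240601 = - \frac{408067}{2}$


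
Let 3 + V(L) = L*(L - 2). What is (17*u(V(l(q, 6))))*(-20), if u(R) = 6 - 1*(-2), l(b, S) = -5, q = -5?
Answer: -2720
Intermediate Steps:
V(L) = -3 + L*(-2 + L) (V(L) = -3 + L*(L - 2) = -3 + L*(-2 + L))
u(R) = 8 (u(R) = 6 + 2 = 8)
(17*u(V(l(q, 6))))*(-20) = (17*8)*(-20) = 136*(-20) = -2720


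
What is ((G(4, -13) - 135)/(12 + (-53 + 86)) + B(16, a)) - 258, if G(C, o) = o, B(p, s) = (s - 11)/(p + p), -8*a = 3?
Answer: -3014143/11520 ≈ -261.64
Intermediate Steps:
a = -3/8 (a = -1/8*3 = -3/8 ≈ -0.37500)
B(p, s) = (-11 + s)/(2*p) (B(p, s) = (-11 + s)/((2*p)) = (-11 + s)*(1/(2*p)) = (-11 + s)/(2*p))
((G(4, -13) - 135)/(12 + (-53 + 86)) + B(16, a)) - 258 = ((-13 - 135)/(12 + (-53 + 86)) + (1/2)*(-11 - 3/8)/16) - 258 = (-148/(12 + 33) + (1/2)*(1/16)*(-91/8)) - 258 = (-148/45 - 91/256) - 258 = -41983/11520 - 258 = -3014143/11520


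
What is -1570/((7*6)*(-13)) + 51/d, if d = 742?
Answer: 85199/28938 ≈ 2.9442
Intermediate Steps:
-1570/((7*6)*(-13)) + 51/d = -1570/((7*6)*(-13)) + 51/742 = -1570/(42*(-13)) + 51*(1/742) = -1570/(-546) + 51/742 = -1570*(-1/546) + 51/742 = 785/273 + 51/742 = 85199/28938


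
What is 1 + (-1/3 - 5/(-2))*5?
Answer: 71/6 ≈ 11.833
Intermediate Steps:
1 + (-1/3 - 5/(-2))*5 = 1 + (-1*⅓ - 5*(-½))*5 = 1 + (-⅓ + 5/2)*5 = 1 + (13/6)*5 = 1 + 65/6 = 71/6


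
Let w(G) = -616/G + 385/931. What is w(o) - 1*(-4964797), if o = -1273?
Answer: 44241314064/8911 ≈ 4.9648e+6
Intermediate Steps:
w(G) = 55/133 - 616/G (w(G) = -616/G + 385*(1/931) = -616/G + 55/133 = 55/133 - 616/G)
w(o) - 1*(-4964797) = (55/133 - 616/(-1273)) - 1*(-4964797) = (55/133 - 616*(-1/1273)) + 4964797 = (55/133 + 616/1273) + 4964797 = 7997/8911 + 4964797 = 44241314064/8911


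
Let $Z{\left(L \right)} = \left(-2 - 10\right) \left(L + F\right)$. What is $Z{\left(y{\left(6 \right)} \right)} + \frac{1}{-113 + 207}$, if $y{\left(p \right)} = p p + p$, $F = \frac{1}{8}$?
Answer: $- \frac{23758}{47} \approx -505.49$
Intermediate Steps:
$F = \frac{1}{8} \approx 0.125$
$y{\left(p \right)} = p + p^{2}$ ($y{\left(p \right)} = p^{2} + p = p + p^{2}$)
$Z{\left(L \right)} = - \frac{3}{2} - 12 L$ ($Z{\left(L \right)} = \left(-2 - 10\right) \left(L + \frac{1}{8}\right) = - 12 \left(\frac{1}{8} + L\right) = - \frac{3}{2} - 12 L$)
$Z{\left(y{\left(6 \right)} \right)} + \frac{1}{-113 + 207} = \left(- \frac{3}{2} - 12 \cdot 6 \left(1 + 6\right)\right) + \frac{1}{-113 + 207} = \left(- \frac{3}{2} - 12 \cdot 6 \cdot 7\right) + \frac{1}{94} = \left(- \frac{3}{2} - 504\right) + \frac{1}{94} = - \frac{1011}{2} + \frac{1}{94} = - \frac{23758}{47}$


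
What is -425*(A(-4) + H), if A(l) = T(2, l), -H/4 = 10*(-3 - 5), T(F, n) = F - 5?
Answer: -134725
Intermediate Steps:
T(F, n) = -5 + F
H = 320 (H = -40*(-3 - 5) = -40*(-8) = -4*(-80) = 320)
A(l) = -3 (A(l) = -5 + 2 = -3)
-425*(A(-4) + H) = -425*(-3 + 320) = -425*317 = -134725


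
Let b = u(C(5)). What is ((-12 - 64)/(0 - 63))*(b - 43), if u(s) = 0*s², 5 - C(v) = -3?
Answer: -3268/63 ≈ -51.873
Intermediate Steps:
C(v) = 8 (C(v) = 5 - 1*(-3) = 5 + 3 = 8)
u(s) = 0
b = 0
((-12 - 64)/(0 - 63))*(b - 43) = ((-12 - 64)/(0 - 63))*(0 - 43) = -76/(-63)*(-43) = -76*(-1/63)*(-43) = (76/63)*(-43) = -3268/63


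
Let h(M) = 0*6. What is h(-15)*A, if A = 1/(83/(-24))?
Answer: 0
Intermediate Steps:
A = -24/83 (A = 1/(83*(-1/24)) = 1/(-83/24) = -24/83 ≈ -0.28916)
h(M) = 0
h(-15)*A = 0*(-24/83) = 0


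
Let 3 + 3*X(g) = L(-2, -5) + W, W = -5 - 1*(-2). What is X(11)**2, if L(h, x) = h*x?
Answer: 16/9 ≈ 1.7778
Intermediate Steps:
W = -3 (W = -5 + 2 = -3)
X(g) = 4/3 (X(g) = -1 + (-2*(-5) - 3)/3 = -1 + (10 - 3)/3 = -1 + (1/3)*7 = -1 + 7/3 = 4/3)
X(11)**2 = (4/3)**2 = 16/9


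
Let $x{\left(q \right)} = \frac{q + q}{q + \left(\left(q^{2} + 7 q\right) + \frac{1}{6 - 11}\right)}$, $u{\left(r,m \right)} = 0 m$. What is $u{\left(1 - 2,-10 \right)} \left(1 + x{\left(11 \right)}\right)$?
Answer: $0$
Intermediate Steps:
$u{\left(r,m \right)} = 0$
$x{\left(q \right)} = \frac{2 q}{- \frac{1}{5} + q^{2} + 8 q}$ ($x{\left(q \right)} = \frac{2 q}{q + \left(\left(q^{2} + 7 q\right) + \frac{1}{-5}\right)} = \frac{2 q}{q - \left(\frac{1}{5} - q^{2} - 7 q\right)} = \frac{2 q}{q + \left(- \frac{1}{5} + q^{2} + 7 q\right)} = \frac{2 q}{- \frac{1}{5} + q^{2} + 8 q}$)
$u{\left(1 - 2,-10 \right)} \left(1 + x{\left(11 \right)}\right) = 0 \left(1 + 10 \cdot 11 \frac{1}{-1 + 5 \cdot 11^{2} + 40 \cdot 11}\right) = 0 \left(1 + 10 \cdot 11 \frac{1}{-1 + 5 \cdot 121 + 440}\right) = 0 \left(1 + 10 \cdot 11 \frac{1}{-1 + 605 + 440}\right) = 0 \left(1 + 10 \cdot 11 \cdot \frac{1}{1044}\right) = 0 \left(1 + \frac{55}{522}\right) = 0 \cdot \frac{577}{522} = 0$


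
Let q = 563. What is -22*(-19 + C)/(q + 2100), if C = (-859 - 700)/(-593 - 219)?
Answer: 152559/1081178 ≈ 0.14110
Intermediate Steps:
C = 1559/812 (C = -1559/(-812) = -1559*(-1/812) = 1559/812 ≈ 1.9200)
-22*(-19 + C)/(q + 2100) = -22*(-19 + 1559/812)/(563 + 2100) = -(-152559)/(406*2663) = -22*(-13869/2162356) = 152559/1081178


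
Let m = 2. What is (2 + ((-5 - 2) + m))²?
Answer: 9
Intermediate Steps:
(2 + ((-5 - 2) + m))² = (2 + ((-5 - 2) + 2))² = (2 + (-7 + 2))² = (2 - 5)² = (-3)² = 9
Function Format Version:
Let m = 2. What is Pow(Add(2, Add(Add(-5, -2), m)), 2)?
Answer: 9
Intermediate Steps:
Pow(Add(2, Add(Add(-5, -2), m)), 2) = Pow(Add(2, Add(Add(-5, -2), 2)), 2) = Pow(Add(2, Add(-7, 2)), 2) = Pow(Add(2, -5), 2) = Pow(-3, 2) = 9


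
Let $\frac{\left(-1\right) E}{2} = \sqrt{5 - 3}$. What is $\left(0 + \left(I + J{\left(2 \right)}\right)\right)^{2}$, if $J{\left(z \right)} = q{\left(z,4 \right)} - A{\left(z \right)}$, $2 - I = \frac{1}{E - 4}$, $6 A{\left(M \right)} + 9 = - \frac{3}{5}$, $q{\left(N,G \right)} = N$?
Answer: $\frac{7467}{200} - \frac{61 \sqrt{2}}{20} \approx 33.022$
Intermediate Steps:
$E = - 2 \sqrt{2}$ ($E = - 2 \sqrt{5 - 3} = - 2 \sqrt{2} \approx -2.8284$)
$A{\left(M \right)} = - \frac{8}{5}$ ($A{\left(M \right)} = - \frac{3}{2} + \frac{\left(-3\right) \frac{1}{5}}{6} = - \frac{3}{2} + \frac{1}{6} \left(- \frac{3}{5}\right) = - \frac{3}{2} - \frac{1}{10} = - \frac{8}{5}$)
$I = 2 - \frac{1}{-4 - 2 \sqrt{2}}$ ($I = 2 - \frac{1}{- 2 \sqrt{2} - 4} = 2 - \frac{1}{-4 - 2 \sqrt{2}} \approx 2.1464$)
$J{\left(z \right)} = \frac{8}{5} + z$ ($J{\left(z \right)} = z - - \frac{8}{5} = z + \frac{8}{5} = \frac{8}{5} + z$)
$\left(0 + \left(I + J{\left(2 \right)}\right)\right)^{2} = \left(0 + \left(\left(\frac{5}{2} - \frac{\sqrt{2}}{4}\right) + \left(\frac{8}{5} + 2\right)\right)\right)^{2} = \left(0 + \left(\left(\frac{5}{2} - \frac{\sqrt{2}}{4}\right) + \frac{18}{5}\right)\right)^{2} = \left(0 + \left(\frac{61}{10} - \frac{\sqrt{2}}{4}\right)\right)^{2} = \left(\frac{61}{10} - \frac{\sqrt{2}}{4}\right)^{2}$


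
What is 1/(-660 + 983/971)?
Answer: -971/639877 ≈ -0.0015175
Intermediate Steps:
1/(-660 + 983/971) = 1/(-639877/971) = -971/639877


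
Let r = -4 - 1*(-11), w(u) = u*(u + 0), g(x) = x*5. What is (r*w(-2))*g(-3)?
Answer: -420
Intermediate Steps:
g(x) = 5*x
w(u) = u² (w(u) = u*u = u²)
r = 7 (r = -4 + 11 = 7)
(r*w(-2))*g(-3) = (7*(-2)²)*(5*(-3)) = (7*4)*(-15) = 28*(-15) = -420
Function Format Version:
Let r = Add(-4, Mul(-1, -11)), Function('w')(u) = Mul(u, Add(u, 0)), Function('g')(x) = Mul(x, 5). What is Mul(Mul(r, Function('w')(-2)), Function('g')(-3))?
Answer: -420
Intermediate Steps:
Function('g')(x) = Mul(5, x)
Function('w')(u) = Pow(u, 2) (Function('w')(u) = Mul(u, u) = Pow(u, 2))
r = 7 (r = Add(-4, 11) = 7)
Mul(Mul(r, Function('w')(-2)), Function('g')(-3)) = Mul(Mul(7, Pow(-2, 2)), Mul(5, -3)) = Mul(Mul(7, 4), -15) = Mul(28, -15) = -420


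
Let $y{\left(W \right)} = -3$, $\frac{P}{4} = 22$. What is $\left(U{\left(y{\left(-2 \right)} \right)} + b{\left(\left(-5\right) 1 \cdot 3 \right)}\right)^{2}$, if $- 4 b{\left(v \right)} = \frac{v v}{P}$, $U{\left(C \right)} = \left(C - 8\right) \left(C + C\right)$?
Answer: $\frac{529322049}{123904} \approx 4272.0$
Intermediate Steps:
$P = 88$ ($P = 4 \cdot 22 = 88$)
$U{\left(C \right)} = 2 C \left(-8 + C\right)$ ($U{\left(C \right)} = \left(-8 + C\right) 2 C = 2 C \left(-8 + C\right)$)
$b{\left(v \right)} = - \frac{v^{2}}{352}$ ($b{\left(v \right)} = - \frac{v v \frac{1}{88}}{4} = - \frac{v^{2} \cdot \frac{1}{88}}{4} = - \frac{\frac{1}{88} v^{2}}{4} = - \frac{v^{2}}{352}$)
$\left(U{\left(y{\left(-2 \right)} \right)} + b{\left(\left(-5\right) 1 \cdot 3 \right)}\right)^{2} = \left(2 \left(-3\right) \left(-8 - 3\right) - \frac{\left(\left(-5\right) 1 \cdot 3\right)^{2}}{352}\right)^{2} = \left(2 \left(-3\right) \left(-11\right) - \frac{\left(\left(-5\right) 3\right)^{2}}{352}\right)^{2} = \left(66 - \frac{\left(-15\right)^{2}}{352}\right)^{2} = \left(66 - \frac{225}{352}\right)^{2} = \left(\frac{23007}{352}\right)^{2} = \frac{529322049}{123904}$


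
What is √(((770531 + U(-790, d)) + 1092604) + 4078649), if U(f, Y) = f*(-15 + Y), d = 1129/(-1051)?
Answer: 2*√1644331866861/1051 ≈ 2440.2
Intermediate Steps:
d = -1129/1051 (d = 1129*(-1/1051) = -1129/1051 ≈ -1.0742)
√(((770531 + U(-790, d)) + 1092604) + 4078649) = √(((770531 - 790*(-15 - 1129/1051)) + 1092604) + 4078649) = √(((770531 - 790*(-16894/1051)) + 1092604) + 4078649) = √(((770531 + 13346260/1051) + 1092604) + 4078649) = √((823174341/1051 + 1092604) + 4078649) = √(1971501145/1051 + 4078649) = √(6258161244/1051) = 2*√1644331866861/1051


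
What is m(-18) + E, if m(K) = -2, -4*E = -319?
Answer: 311/4 ≈ 77.750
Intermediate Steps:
E = 319/4 (E = -¼*(-319) = 319/4 ≈ 79.750)
m(-18) + E = -2 + 319/4 = 311/4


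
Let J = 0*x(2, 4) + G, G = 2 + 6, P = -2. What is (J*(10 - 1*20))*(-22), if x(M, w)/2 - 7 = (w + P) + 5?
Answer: 1760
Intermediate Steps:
x(M, w) = 20 + 2*w (x(M, w) = 14 + 2*((w - 2) + 5) = 14 + 2*((-2 + w) + 5) = 14 + 2*(3 + w) = 14 + (6 + 2*w) = 20 + 2*w)
G = 8
J = 8 (J = 0*(20 + 2*4) + 8 = 0*(20 + 8) + 8 = 0*28 + 8 = 0 + 8 = 8)
(J*(10 - 1*20))*(-22) = (8*(10 - 1*20))*(-22) = (8*(10 - 20))*(-22) = (8*(-10))*(-22) = -80*(-22) = 1760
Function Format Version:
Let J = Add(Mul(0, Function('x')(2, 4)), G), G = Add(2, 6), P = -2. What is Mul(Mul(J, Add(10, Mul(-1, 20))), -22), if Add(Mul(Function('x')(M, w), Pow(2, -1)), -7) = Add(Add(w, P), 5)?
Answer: 1760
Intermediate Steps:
Function('x')(M, w) = Add(20, Mul(2, w)) (Function('x')(M, w) = Add(14, Mul(2, Add(Add(w, -2), 5))) = Add(14, Mul(2, Add(Add(-2, w), 5))) = Add(14, Mul(2, Add(3, w))) = Add(14, Add(6, Mul(2, w))) = Add(20, Mul(2, w)))
G = 8
J = 8 (J = Add(Mul(0, Add(20, Mul(2, 4))), 8) = Add(Mul(0, Add(20, 8)), 8) = Add(Mul(0, 28), 8) = Add(0, 8) = 8)
Mul(Mul(J, Add(10, Mul(-1, 20))), -22) = Mul(Mul(8, Add(10, Mul(-1, 20))), -22) = Mul(Mul(8, Add(10, -20)), -22) = Mul(Mul(8, -10), -22) = Mul(-80, -22) = 1760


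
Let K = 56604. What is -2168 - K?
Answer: -58772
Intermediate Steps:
-2168 - K = -2168 - 1*56604 = -2168 - 56604 = -58772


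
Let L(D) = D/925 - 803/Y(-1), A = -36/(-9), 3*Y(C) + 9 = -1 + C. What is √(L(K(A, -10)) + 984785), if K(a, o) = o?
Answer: √33711761530/185 ≈ 992.47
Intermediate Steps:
Y(C) = -10/3 + C/3 (Y(C) = -3 + (-1 + C)/3 = -3 + (-⅓ + C/3) = -10/3 + C/3)
A = 4 (A = -36*(-⅑) = 4)
L(D) = 219 + D/925 (L(D) = D/925 - 803/(-10/3 + (⅓)*(-1)) = D*(1/925) - 803/(-10/3 - ⅓) = D/925 - 803/(-11/3) = D/925 - 803*(-3/11) = D/925 + 219 = 219 + D/925)
√(L(K(A, -10)) + 984785) = √((219 + (1/925)*(-10)) + 984785) = √((219 - 2/185) + 984785) = √(40513/185 + 984785) = √(182225738/185) = √33711761530/185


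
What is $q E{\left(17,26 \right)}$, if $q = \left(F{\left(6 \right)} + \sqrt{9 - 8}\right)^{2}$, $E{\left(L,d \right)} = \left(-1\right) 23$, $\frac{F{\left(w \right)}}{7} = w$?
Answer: $-42527$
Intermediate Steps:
$F{\left(w \right)} = 7 w$
$E{\left(L,d \right)} = -23$
$q = 1849$ ($q = \left(7 \cdot 6 + \sqrt{9 - 8}\right)^{2} = \left(42 + \sqrt{1}\right)^{2} = \left(42 + 1\right)^{2} = 43^{2} = 1849$)
$q E{\left(17,26 \right)} = 1849 \left(-23\right) = -42527$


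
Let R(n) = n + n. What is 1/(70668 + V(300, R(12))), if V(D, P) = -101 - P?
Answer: 1/70543 ≈ 1.4176e-5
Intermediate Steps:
R(n) = 2*n
1/(70668 + V(300, R(12))) = 1/(70668 + (-101 - 2*12)) = 1/(70668 + (-101 - 1*24)) = 1/(70668 + (-101 - 24)) = 1/(70668 - 125) = 1/70543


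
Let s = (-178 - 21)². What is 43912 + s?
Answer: 83513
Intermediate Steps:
s = 39601 (s = (-199)² = 39601)
43912 + s = 43912 + 39601 = 83513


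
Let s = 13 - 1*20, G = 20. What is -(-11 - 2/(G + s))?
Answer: 145/13 ≈ 11.154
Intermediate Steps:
s = -7 (s = 13 - 20 = -7)
-(-11 - 2/(G + s)) = -(-11 - 2/(20 - 7)) = -(-11 - 2/13) = -1*(-145/13) = 145/13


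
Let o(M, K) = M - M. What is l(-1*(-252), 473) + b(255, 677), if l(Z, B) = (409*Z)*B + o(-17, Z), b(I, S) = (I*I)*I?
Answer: 65332539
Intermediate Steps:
o(M, K) = 0
b(I, S) = I³ (b(I, S) = I²*I = I³)
l(Z, B) = 409*B*Z (l(Z, B) = (409*Z)*B + 0 = 409*B*Z + 0 = 409*B*Z)
l(-1*(-252), 473) + b(255, 677) = 409*473*(-1*(-252)) + 255³ = 409*473*252 + 16581375 = 48751164 + 16581375 = 65332539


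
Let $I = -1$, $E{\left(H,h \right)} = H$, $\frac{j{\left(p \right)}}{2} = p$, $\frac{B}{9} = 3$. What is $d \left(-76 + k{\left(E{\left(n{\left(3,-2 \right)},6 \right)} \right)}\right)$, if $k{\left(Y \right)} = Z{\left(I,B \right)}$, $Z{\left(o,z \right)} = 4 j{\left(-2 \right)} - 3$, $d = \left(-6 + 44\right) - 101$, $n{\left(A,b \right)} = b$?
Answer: $5985$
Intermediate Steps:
$B = 27$ ($B = 9 \cdot 3 = 27$)
$j{\left(p \right)} = 2 p$
$d = -63$ ($d = 38 - 101 = -63$)
$Z{\left(o,z \right)} = -19$ ($Z{\left(o,z \right)} = 4 \cdot 2 \left(-2\right) - 3 = 4 \left(-4\right) - 3 = -16 - 3 = -19$)
$k{\left(Y \right)} = -19$
$d \left(-76 + k{\left(E{\left(n{\left(3,-2 \right)},6 \right)} \right)}\right) = - 63 \left(-76 - 19\right) = \left(-63\right) \left(-95\right) = 5985$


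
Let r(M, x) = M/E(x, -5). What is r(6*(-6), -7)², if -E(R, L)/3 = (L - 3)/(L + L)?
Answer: 225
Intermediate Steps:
E(R, L) = -3*(-3 + L)/(2*L) (E(R, L) = -3*(L - 3)/(L + L) = -3*(-3 + L)/(2*L))
r(M, x) = -5*M/12 (r(M, x) = M/(((3/2)*(3 - 1*(-5))/(-5))) = M/(((3/2)*(-⅕)*(3 + 5))) = M/(((3/2)*(-⅕)*8)) = M/(-12/5) = M*(-5/12) = -5*M/12)
r(6*(-6), -7)² = (-5*(-6)/2)² = (-5/12*(-36))² = 15² = 225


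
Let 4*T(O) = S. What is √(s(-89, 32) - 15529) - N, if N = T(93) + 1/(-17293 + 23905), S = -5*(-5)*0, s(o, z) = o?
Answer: -1/6612 + I*√15618 ≈ -0.00015124 + 124.97*I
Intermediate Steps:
S = 0 (S = 25*0 = 0)
T(O) = 0 (T(O) = (¼)*0 = 0)
N = 1/6612 (N = 0 + 1/(-17293 + 23905) = 0 + 1/6612 = 1/6612 ≈ 0.00015124)
√(s(-89, 32) - 15529) - N = √(-89 - 15529) - 1*1/6612 = √(-15618) - 1/6612 = I*√15618 - 1/6612 = -1/6612 + I*√15618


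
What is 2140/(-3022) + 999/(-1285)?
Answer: -2884439/1941635 ≈ -1.4856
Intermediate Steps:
2140/(-3022) + 999/(-1285) = 2140*(-1/3022) + 999*(-1/1285) = -1070/1511 - 999/1285 = -2884439/1941635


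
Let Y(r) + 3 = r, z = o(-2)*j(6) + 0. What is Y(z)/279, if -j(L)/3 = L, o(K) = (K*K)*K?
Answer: 47/93 ≈ 0.50538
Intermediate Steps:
o(K) = K**3 (o(K) = K**2*K = K**3)
j(L) = -3*L
z = 144 (z = (-2)**3*(-3*6) + 0 = -8*(-18) + 0 = 144 + 0 = 144)
Y(r) = -3 + r
Y(z)/279 = (-3 + 144)/279 = 141*(1/279) = 47/93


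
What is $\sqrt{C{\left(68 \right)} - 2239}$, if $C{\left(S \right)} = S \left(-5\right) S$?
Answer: $i \sqrt{25359} \approx 159.25 i$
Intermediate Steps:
$C{\left(S \right)} = - 5 S^{2}$ ($C{\left(S \right)} = - 5 S S = - 5 S^{2}$)
$\sqrt{C{\left(68 \right)} - 2239} = \sqrt{- 5 \cdot 68^{2} - 2239} = \sqrt{\left(-5\right) 4624 - 2239} = \sqrt{-23120 - 2239} = \sqrt{-25359} = i \sqrt{25359}$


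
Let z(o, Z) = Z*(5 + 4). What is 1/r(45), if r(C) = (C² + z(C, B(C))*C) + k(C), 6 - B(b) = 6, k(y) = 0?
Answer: 1/2025 ≈ 0.00049383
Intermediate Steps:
B(b) = 0 (B(b) = 6 - 1*6 = 6 - 6 = 0)
z(o, Z) = 9*Z (z(o, Z) = Z*9 = 9*Z)
r(C) = C² (r(C) = (C² + (9*0)*C) + 0 = (C² + 0*C) + 0 = (C² + 0) + 0 = C² + 0 = C²)
1/r(45) = 1/(45²) = 1/2025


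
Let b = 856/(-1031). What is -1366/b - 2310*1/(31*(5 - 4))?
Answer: 20840683/13268 ≈ 1570.7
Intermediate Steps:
b = -856/1031 (b = 856*(-1/1031) = -856/1031 ≈ -0.83026)
-1366/b - 2310*1/(31*(5 - 4)) = -1366/(-856/1031) - 2310*1/(31*(5 - 4)) = -1366*(-1031/856) - 2310/(31*1) = 704173/428 - 2310/31 = 20840683/13268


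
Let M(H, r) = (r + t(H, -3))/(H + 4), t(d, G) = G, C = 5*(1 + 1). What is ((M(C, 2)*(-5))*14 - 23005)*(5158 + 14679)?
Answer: -456251000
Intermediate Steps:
C = 10 (C = 5*2 = 10)
M(H, r) = (-3 + r)/(4 + H) (M(H, r) = (r - 3)/(H + 4) = (-3 + r)/(4 + H))
((M(C, 2)*(-5))*14 - 23005)*(5158 + 14679) = ((((-3 + 2)/(4 + 10))*(-5))*14 - 23005)*(5158 + 14679) = (((-1/14)*(-5))*14 - 23005)*19837 = ((((1/14)*(-1))*(-5))*14 - 23005)*19837 = (-1/14*(-5)*14 - 23005)*19837 = ((5/14)*14 - 23005)*19837 = (5 - 23005)*19837 = -23000*19837 = -456251000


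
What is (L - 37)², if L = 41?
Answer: 16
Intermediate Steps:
(L - 37)² = (41 - 37)² = 4² = 16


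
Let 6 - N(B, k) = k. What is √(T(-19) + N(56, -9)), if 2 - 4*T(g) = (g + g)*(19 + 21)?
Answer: √1582/2 ≈ 19.887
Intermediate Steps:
N(B, k) = 6 - k
T(g) = ½ - 20*g (T(g) = ½ - (g + g)*(19 + 21)/4 = ½ - 2*g*40/4 = ½ - 20*g)
√(T(-19) + N(56, -9)) = √((½ - 20*(-19)) + (6 - 1*(-9))) = √((½ + 380) + (6 + 9)) = √(761/2 + 15) = √(791/2) = √1582/2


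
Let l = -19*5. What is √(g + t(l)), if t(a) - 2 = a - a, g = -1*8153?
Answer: I*√8151 ≈ 90.283*I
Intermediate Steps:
l = -95
g = -8153
t(a) = 2 (t(a) = 2 + (a - a) = 2 + 0 = 2)
√(g + t(l)) = √(-8153 + 2) = √(-8151) = I*√8151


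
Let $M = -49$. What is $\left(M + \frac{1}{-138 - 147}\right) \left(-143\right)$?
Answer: $\frac{1997138}{285} \approx 7007.5$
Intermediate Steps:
$\left(M + \frac{1}{-138 - 147}\right) \left(-143\right) = \left(-49 + \frac{1}{-138 - 147}\right) \left(-143\right) = \left(-49 + \frac{1}{-285}\right) \left(-143\right) = \left(-49 - \frac{1}{285}\right) \left(-143\right) = \left(- \frac{13966}{285}\right) \left(-143\right) = \frac{1997138}{285}$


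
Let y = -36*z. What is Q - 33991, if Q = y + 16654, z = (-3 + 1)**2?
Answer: -17481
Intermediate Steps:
z = 4 (z = (-2)**2 = 4)
y = -144 (y = -36*4 = -144)
Q = 16510 (Q = -144 + 16654 = 16510)
Q - 33991 = 16510 - 33991 = -17481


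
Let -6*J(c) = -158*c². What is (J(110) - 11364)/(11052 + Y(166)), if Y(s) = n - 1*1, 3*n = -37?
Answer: 13556/487 ≈ 27.836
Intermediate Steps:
n = -37/3 (n = (⅓)*(-37) = -37/3 ≈ -12.333)
Y(s) = -40/3 (Y(s) = -37/3 - 1*1 = -37/3 - 1 = -40/3)
J(c) = 79*c²/3 (J(c) = -(-79)*c²/3 = 79*c²/3)
(J(110) - 11364)/(11052 + Y(166)) = ((79/3)*110² - 11364)/(11052 - 40/3) = ((79/3)*12100 - 11364)/(33116/3) = (955900/3 - 11364)*(3/33116) = (921808/3)*(3/33116) = 13556/487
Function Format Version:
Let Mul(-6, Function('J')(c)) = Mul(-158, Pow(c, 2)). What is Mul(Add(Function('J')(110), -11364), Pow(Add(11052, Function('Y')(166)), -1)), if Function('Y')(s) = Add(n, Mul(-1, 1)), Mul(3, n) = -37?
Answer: Rational(13556, 487) ≈ 27.836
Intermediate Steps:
n = Rational(-37, 3) (n = Mul(Rational(1, 3), -37) = Rational(-37, 3) ≈ -12.333)
Function('Y')(s) = Rational(-40, 3) (Function('Y')(s) = Add(Rational(-37, 3), Mul(-1, 1)) = Add(Rational(-37, 3), -1) = Rational(-40, 3))
Function('J')(c) = Mul(Rational(79, 3), Pow(c, 2)) (Function('J')(c) = Mul(Rational(-1, 6), Mul(-158, Pow(c, 2))) = Mul(Rational(79, 3), Pow(c, 2)))
Mul(Add(Function('J')(110), -11364), Pow(Add(11052, Function('Y')(166)), -1)) = Mul(Add(Mul(Rational(79, 3), Pow(110, 2)), -11364), Pow(Add(11052, Rational(-40, 3)), -1)) = Mul(Add(Mul(Rational(79, 3), 12100), -11364), Pow(Rational(33116, 3), -1)) = Mul(Add(Rational(955900, 3), -11364), Rational(3, 33116)) = Mul(Rational(921808, 3), Rational(3, 33116)) = Rational(13556, 487)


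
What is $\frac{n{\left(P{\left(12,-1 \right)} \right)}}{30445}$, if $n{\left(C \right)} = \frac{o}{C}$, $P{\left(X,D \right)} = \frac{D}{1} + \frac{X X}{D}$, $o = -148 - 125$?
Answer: $\frac{273}{4414525} \approx 6.1841 \cdot 10^{-5}$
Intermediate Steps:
$o = -273$ ($o = -148 - 125 = -273$)
$P{\left(X,D \right)} = D + \frac{X^{2}}{D}$ ($P{\left(X,D \right)} = D 1 + \frac{X^{2}}{D} = D + \frac{X^{2}}{D}$)
$n{\left(C \right)} = - \frac{273}{C}$
$\frac{n{\left(P{\left(12,-1 \right)} \right)}}{30445} = \frac{\left(-273\right) \frac{1}{-1 + \frac{12^{2}}{-1}}}{30445} = - \frac{273}{-1 - 144} \cdot \frac{1}{30445} = - \frac{273}{-145} \cdot \frac{1}{30445} = \left(-273\right) \left(- \frac{1}{145}\right) \frac{1}{30445} = \frac{273}{145} \cdot \frac{1}{30445} = \frac{273}{4414525}$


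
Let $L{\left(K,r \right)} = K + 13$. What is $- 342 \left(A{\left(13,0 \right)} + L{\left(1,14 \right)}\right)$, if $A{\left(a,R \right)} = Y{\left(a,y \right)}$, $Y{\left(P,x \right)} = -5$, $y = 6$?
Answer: $-3078$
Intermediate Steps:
$A{\left(a,R \right)} = -5$
$L{\left(K,r \right)} = 13 + K$
$- 342 \left(A{\left(13,0 \right)} + L{\left(1,14 \right)}\right) = - 342 \left(-5 + \left(13 + 1\right)\right) = - 342 \left(-5 + 14\right) = \left(-342\right) 9 = -3078$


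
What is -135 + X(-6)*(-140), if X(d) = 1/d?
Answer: -335/3 ≈ -111.67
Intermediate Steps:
-135 + X(-6)*(-140) = -135 - 140/(-6) = -135 - ⅙*(-140) = -135 + 70/3 = -335/3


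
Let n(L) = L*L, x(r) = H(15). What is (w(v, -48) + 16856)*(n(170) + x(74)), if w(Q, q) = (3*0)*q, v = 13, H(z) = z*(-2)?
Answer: 486632720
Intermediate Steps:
H(z) = -2*z
x(r) = -30 (x(r) = -2*15 = -30)
n(L) = L²
w(Q, q) = 0 (w(Q, q) = 0*q = 0)
(w(v, -48) + 16856)*(n(170) + x(74)) = (0 + 16856)*(170² - 30) = 16856*(28900 - 30) = 16856*28870 = 486632720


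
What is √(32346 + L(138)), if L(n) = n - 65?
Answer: √32419 ≈ 180.05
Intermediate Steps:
L(n) = -65 + n
√(32346 + L(138)) = √(32346 + (-65 + 138)) = √(32346 + 73) = √32419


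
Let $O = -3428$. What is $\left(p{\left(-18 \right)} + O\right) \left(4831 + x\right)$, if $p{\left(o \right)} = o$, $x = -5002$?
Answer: $589266$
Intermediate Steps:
$\left(p{\left(-18 \right)} + O\right) \left(4831 + x\right) = \left(-18 - 3428\right) \left(4831 - 5002\right) = \left(-3446\right) \left(-171\right) = 589266$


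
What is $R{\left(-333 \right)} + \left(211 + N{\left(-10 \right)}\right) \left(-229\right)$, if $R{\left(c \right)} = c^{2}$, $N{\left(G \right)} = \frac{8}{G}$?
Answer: $\frac{313766}{5} \approx 62753.0$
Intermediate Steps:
$R{\left(-333 \right)} + \left(211 + N{\left(-10 \right)}\right) \left(-229\right) = \left(-333\right)^{2} + \left(211 + \frac{8}{-10}\right) \left(-229\right) = 110889 + \left(211 + 8 \left(- \frac{1}{10}\right)\right) \left(-229\right) = 110889 + \left(211 - \frac{4}{5}\right) \left(-229\right) = 110889 + \frac{1051}{5} \left(-229\right) = 110889 - \frac{240679}{5} = \frac{313766}{5}$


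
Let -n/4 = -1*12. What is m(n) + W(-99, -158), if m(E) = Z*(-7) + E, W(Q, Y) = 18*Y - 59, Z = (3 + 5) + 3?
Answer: -2932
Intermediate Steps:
Z = 11 (Z = 8 + 3 = 11)
W(Q, Y) = -59 + 18*Y
n = 48 (n = -(-4)*12 = -4*(-12) = 48)
m(E) = -77 + E (m(E) = 11*(-7) + E = -77 + E)
m(n) + W(-99, -158) = (-77 + 48) + (-59 + 18*(-158)) = -29 + (-59 - 2844) = -29 - 2903 = -2932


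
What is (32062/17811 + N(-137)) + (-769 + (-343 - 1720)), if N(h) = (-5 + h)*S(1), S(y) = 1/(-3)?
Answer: -49565636/17811 ≈ -2782.9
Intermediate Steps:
S(y) = -⅓
N(h) = 5/3 - h/3 (N(h) = (-5 + h)*(-⅓) = 5/3 - h/3)
(32062/17811 + N(-137)) + (-769 + (-343 - 1720)) = (32062/17811 + (5/3 - ⅓*(-137))) + (-769 + (-343 - 1720)) = (32062*(1/17811) + (5/3 + 137/3)) + (-769 - 2063) = (32062/17811 + 142/3) - 2832 = 875116/17811 - 2832 = -49565636/17811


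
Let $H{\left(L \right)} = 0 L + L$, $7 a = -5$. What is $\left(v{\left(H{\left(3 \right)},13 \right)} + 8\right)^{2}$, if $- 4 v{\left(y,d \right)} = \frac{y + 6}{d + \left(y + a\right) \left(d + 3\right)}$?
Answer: $\frac{121903681}{1926544} \approx 63.276$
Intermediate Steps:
$a = - \frac{5}{7}$ ($a = \frac{1}{7} \left(-5\right) = - \frac{5}{7} \approx -0.71429$)
$H{\left(L \right)} = L$ ($H{\left(L \right)} = 0 + L = L$)
$v{\left(y,d \right)} = - \frac{6 + y}{4 \left(d + \left(3 + d\right) \left(- \frac{5}{7} + y\right)\right)}$ ($v{\left(y,d \right)} = - \frac{\left(y + 6\right) \frac{1}{d + \left(y - \frac{5}{7}\right) \left(d + 3\right)}}{4} = - \frac{\left(6 + y\right) \frac{1}{d + \left(- \frac{5}{7} + y\right) \left(3 + d\right)}}{4} = - \frac{\left(6 + y\right) \frac{1}{d + \left(3 + d\right) \left(- \frac{5}{7} + y\right)}}{4} = - \frac{\frac{1}{d + \left(3 + d\right) \left(- \frac{5}{7} + y\right)} \left(6 + y\right)}{4} = - \frac{6 + y}{4 \left(d + \left(3 + d\right) \left(- \frac{5}{7} + y\right)\right)}$)
$\left(v{\left(H{\left(3 \right)},13 \right)} + 8\right)^{2} = \left(\frac{7 \left(-6 - 3\right)}{4 \left(-15 + 2 \cdot 13 + 21 \cdot 3 + 7 \cdot 13 \cdot 3\right)} + 8\right)^{2} = \left(\frac{7 \left(-6 - 3\right)}{4 \left(-15 + 26 + 63 + 273\right)} + 8\right)^{2} = \left(\frac{7}{4} \cdot \frac{1}{347} \left(-9\right) + 8\right)^{2} = \left(- \frac{63}{1388} + 8\right)^{2} = \left(\frac{11041}{1388}\right)^{2} = \frac{121903681}{1926544}$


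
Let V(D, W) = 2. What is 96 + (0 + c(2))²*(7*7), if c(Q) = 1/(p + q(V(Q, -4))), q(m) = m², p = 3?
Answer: 97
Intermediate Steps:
c(Q) = ⅐ (c(Q) = 1/(3 + 2²) = 1/(3 + 4) = 1/7 = ⅐)
96 + (0 + c(2))²*(7*7) = 96 + (0 + ⅐)²*(7*7) = 96 + (⅐)²*49 = 96 + (1/49)*49 = 96 + 1 = 97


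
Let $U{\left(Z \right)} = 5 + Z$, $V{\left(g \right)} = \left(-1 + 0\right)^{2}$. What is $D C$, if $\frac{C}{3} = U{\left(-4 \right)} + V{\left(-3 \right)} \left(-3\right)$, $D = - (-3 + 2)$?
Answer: $-6$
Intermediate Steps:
$V{\left(g \right)} = 1$ ($V{\left(g \right)} = \left(-1\right)^{2} = 1$)
$D = 1$ ($D = \left(-1\right) \left(-1\right) = 1$)
$C = -6$ ($C = 3 \left(\left(5 - 4\right) + 1 \left(-3\right)\right) = 3 \left(1 - 3\right) = 3 \left(-2\right) = -6$)
$D C = 1 \left(-6\right) = -6$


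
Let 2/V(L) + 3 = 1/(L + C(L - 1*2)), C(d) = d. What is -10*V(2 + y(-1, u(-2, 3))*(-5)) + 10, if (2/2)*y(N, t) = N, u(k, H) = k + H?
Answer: 118/7 ≈ 16.857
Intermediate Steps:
u(k, H) = H + k
y(N, t) = N
V(L) = 2/(-3 + 1/(-2 + 2*L)) (V(L) = 2/(-3 + 1/(L + (L - 1*2))) = 2/(-3 + 1/(L + (L - 2))) = 2/(-3 + 1/(L + (-2 + L))) = 2/(-3 + 1/(-2 + 2*L)))
-10*V(2 + y(-1, u(-2, 3))*(-5)) + 10 = -40*(1 - (2 - 1*(-5)))/(-7 + 6*(2 - 1*(-5))) + 10 = -40*(1 - (2 + 5))/(-7 + 6*(2 + 5)) + 10 = -40*(1 - 1*7)/(-7 + 6*7) + 10 = -40*(1 - 7)/(-7 + 42) + 10 = -40*(-6)/35 + 10 = -10*(-24/35) + 10 = 48/7 + 10 = 118/7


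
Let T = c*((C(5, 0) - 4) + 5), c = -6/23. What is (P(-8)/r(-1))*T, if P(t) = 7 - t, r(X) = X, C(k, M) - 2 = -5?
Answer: -180/23 ≈ -7.8261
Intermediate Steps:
C(k, M) = -3 (C(k, M) = 2 - 5 = -3)
c = -6/23 (c = -6*1/23 = -6/23 ≈ -0.26087)
T = 12/23 (T = -6*((-3 - 4) + 5)/23 = -6*(-7 + 5)/23 = -6/23*(-2) = 12/23 ≈ 0.52174)
(P(-8)/r(-1))*T = ((7 - 1*(-8))/(-1))*(12/23) = ((7 + 8)*(-1))*(12/23) = (15*(-1))*(12/23) = -15*12/23 = -180/23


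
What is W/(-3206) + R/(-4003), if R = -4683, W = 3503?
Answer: 991189/12833618 ≈ 0.077234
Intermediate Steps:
W/(-3206) + R/(-4003) = 3503/(-3206) - 4683/(-4003) = 3503*(-1/3206) - 4683*(-1/4003) = -3503/3206 + 4683/4003 = 991189/12833618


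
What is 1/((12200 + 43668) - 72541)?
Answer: -1/16673 ≈ -5.9977e-5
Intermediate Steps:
1/((12200 + 43668) - 72541) = 1/(55868 - 72541) = 1/(-16673) = -1/16673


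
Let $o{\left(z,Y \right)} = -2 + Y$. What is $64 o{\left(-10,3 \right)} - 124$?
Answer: $-60$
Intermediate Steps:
$64 o{\left(-10,3 \right)} - 124 = 64 \left(-2 + 3\right) - 124 = 64 \cdot 1 - 124 = 64 - 124 = -60$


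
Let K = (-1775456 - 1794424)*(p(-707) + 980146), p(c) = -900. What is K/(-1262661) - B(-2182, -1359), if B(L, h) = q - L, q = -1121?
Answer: 1164817009053/420887 ≈ 2.7675e+6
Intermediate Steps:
B(L, h) = -1121 - L
K = -3495790710480 (K = (-1775456 - 1794424)*(-900 + 980146) = -3569880*979246 = -3495790710480)
K/(-1262661) - B(-2182, -1359) = -3495790710480/(-1262661) - (-1121 - 1*(-2182)) = -3495790710480*(-1/1262661) - (-1121 + 2182) = 1165263570160/420887 - 1*1061 = 1165263570160/420887 - 1061 = 1164817009053/420887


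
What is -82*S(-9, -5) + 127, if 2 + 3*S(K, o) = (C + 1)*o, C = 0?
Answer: 955/3 ≈ 318.33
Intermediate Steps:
S(K, o) = -⅔ + o/3 (S(K, o) = -⅔ + ((0 + 1)*o)/3 = -⅔ + (1*o)/3 = -⅔ + o/3)
-82*S(-9, -5) + 127 = -82*(-⅔ + (⅓)*(-5)) + 127 = -82*(-⅔ - 5/3) + 127 = -82*(-7/3) + 127 = 574/3 + 127 = 955/3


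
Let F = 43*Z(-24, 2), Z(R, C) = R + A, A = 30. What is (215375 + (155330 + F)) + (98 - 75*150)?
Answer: 359811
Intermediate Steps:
Z(R, C) = 30 + R (Z(R, C) = R + 30 = 30 + R)
F = 258 (F = 43*(30 - 24) = 43*6 = 258)
(215375 + (155330 + F)) + (98 - 75*150) = (215375 + (155330 + 258)) + (98 - 75*150) = (215375 + 155588) + (98 - 11250) = 370963 - 11152 = 359811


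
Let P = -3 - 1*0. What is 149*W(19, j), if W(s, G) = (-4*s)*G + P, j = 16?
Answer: -181631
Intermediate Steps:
P = -3 (P = -3 + 0 = -3)
W(s, G) = -3 - 4*G*s (W(s, G) = (-4*s)*G - 3 = -4*G*s - 3 = -3 - 4*G*s)
149*W(19, j) = 149*(-3 - 4*16*19) = 149*(-3 - 1216) = 149*(-1219) = -181631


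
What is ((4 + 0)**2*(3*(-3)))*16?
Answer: -2304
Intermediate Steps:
((4 + 0)**2*(3*(-3)))*16 = (4**2*(-9))*16 = (16*(-9))*16 = -144*16 = -2304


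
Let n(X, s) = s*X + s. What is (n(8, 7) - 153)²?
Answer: 8100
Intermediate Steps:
n(X, s) = s + X*s (n(X, s) = X*s + s = s + X*s)
(n(8, 7) - 153)² = (7*(1 + 8) - 153)² = (7*9 - 153)² = (63 - 153)² = (-90)² = 8100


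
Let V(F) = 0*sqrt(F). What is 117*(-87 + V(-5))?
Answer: -10179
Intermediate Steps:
V(F) = 0
117*(-87 + V(-5)) = 117*(-87 + 0) = 117*(-87) = -10179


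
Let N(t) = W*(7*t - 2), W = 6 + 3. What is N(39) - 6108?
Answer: -3669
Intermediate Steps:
W = 9
N(t) = -18 + 63*t (N(t) = 9*(7*t - 2) = 9*(-2 + 7*t) = -18 + 63*t)
N(39) - 6108 = (-18 + 63*39) - 6108 = (-18 + 2457) - 6108 = 2439 - 6108 = -3669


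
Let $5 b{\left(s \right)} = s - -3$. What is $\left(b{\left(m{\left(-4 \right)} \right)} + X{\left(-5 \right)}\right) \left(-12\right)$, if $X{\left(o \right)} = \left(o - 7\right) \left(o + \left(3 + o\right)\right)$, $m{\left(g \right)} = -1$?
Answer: $- \frac{5064}{5} \approx -1012.8$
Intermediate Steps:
$X{\left(o \right)} = \left(-7 + o\right) \left(3 + 2 o\right)$
$b{\left(s \right)} = \frac{3}{5} + \frac{s}{5}$ ($b{\left(s \right)} = \frac{s - -3}{5} = \frac{s + 3}{5} = \frac{3 + s}{5} = \frac{3}{5} + \frac{s}{5}$)
$\left(b{\left(m{\left(-4 \right)} \right)} + X{\left(-5 \right)}\right) \left(-12\right) = \left(\left(\frac{3}{5} + \frac{1}{5} \left(-1\right)\right) - \left(-34 - 50\right)\right) \left(-12\right) = \left(\left(\frac{3}{5} - \frac{1}{5}\right) + \left(-21 + 55 + 2 \cdot 25\right)\right) \left(-12\right) = \left(\frac{2}{5} + \left(-21 + 55 + 50\right)\right) \left(-12\right) = \left(\frac{2}{5} + 84\right) \left(-12\right) = \frac{422}{5} \left(-12\right) = - \frac{5064}{5}$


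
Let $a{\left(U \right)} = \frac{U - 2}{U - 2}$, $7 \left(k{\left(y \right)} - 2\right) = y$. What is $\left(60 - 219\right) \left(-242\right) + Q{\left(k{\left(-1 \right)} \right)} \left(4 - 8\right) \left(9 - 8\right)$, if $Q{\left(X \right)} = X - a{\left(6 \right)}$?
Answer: $\frac{269322}{7} \approx 38475.0$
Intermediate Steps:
$k{\left(y \right)} = 2 + \frac{y}{7}$
$a{\left(U \right)} = 1$ ($a{\left(U \right)} = \frac{-2 + U}{-2 + U} = 1$)
$Q{\left(X \right)} = -1 + X$ ($Q{\left(X \right)} = X - 1 = -1 + X$)
$\left(60 - 219\right) \left(-242\right) + Q{\left(k{\left(-1 \right)} \right)} \left(4 - 8\right) \left(9 - 8\right) = \left(60 - 219\right) \left(-242\right) + \left(-1 + \left(2 + \frac{1}{7} \left(-1\right)\right)\right) \left(4 - 8\right) \left(9 - 8\right) = \left(-159\right) \left(-242\right) + \left(-1 + \left(2 - \frac{1}{7}\right)\right) \left(\left(-4\right) 1\right) = 38478 + \left(-1 + \frac{13}{7}\right) \left(-4\right) = 38478 + \frac{6}{7} \left(-4\right) = 38478 - \frac{24}{7} = \frac{269322}{7}$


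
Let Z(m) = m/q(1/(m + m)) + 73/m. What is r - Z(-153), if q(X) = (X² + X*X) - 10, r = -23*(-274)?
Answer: 450359215379/71631387 ≈ 6287.2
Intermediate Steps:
r = 6302
q(X) = -10 + 2*X² (q(X) = (X² + X²) - 10 = 2*X² - 10 = -10 + 2*X²)
Z(m) = 73/m + m/(-10 + 1/(2*m²)) (Z(m) = m/(-10 + 2*(1/(m + m))²) + 73/m = m/(-10 + 2*(1/(2*m))²) + 73/m = m/(-10 + 2*(1/(4*m²))) + 73/m = m/(-10 + 1/(2*m²)) + 73/m = 73/m + m/(-10 + 1/(2*m²)))
r - Z(-153) = 6302 - (-73 - 2*(-153)⁴ + 1460*(-153)²)/(-1*(-153) + 20*(-153)³) = 6302 - (-73 - 2*547981281 + 1460*23409)/(153 + 20*(-3581577)) = 6302 - (-73 - 1095962562 + 34177140)/(153 - 71631540) = 6302 - (-1061785495)/(-71631387) = 6302 - (-1)*(-1061785495)/71631387 = 6302 - 1*1061785495/71631387 = 6302 - 1061785495/71631387 = 450359215379/71631387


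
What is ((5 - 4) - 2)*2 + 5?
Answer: 3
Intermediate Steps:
((5 - 4) - 2)*2 + 5 = (1 - 2)*2 + 5 = -1*2 + 5 = -2 + 5 = 3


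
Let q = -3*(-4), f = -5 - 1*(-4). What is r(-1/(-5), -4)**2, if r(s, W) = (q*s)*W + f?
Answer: 2809/25 ≈ 112.36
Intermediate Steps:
f = -1 (f = -5 + 4 = -1)
q = 12
r(s, W) = -1 + 12*W*s (r(s, W) = (12*s)*W - 1 = 12*W*s - 1 = -1 + 12*W*s)
r(-1/(-5), -4)**2 = (-1 + 12*(-4)*(-1/(-5)))**2 = (-1 + 12*(-4)*(-1*(-1/5)))**2 = (-1 + 12*(-4)*(1/5))**2 = (-1 - 48/5)**2 = (-53/5)**2 = 2809/25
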